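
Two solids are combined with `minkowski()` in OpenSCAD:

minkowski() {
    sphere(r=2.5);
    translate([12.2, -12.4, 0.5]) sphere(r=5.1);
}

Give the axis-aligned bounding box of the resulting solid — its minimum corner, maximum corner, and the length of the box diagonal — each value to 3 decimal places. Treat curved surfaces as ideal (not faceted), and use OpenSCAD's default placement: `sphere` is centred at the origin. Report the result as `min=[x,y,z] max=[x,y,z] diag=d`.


min=[4.600,-20.000,-7.100] max=[19.800,-4.800,8.100] diag=26.327

A = translate([12.2, -12.4, 0.5]) sphere(r=5.1) → bbox [7.1,-17.5,-4.6] .. [17.3,-7.3,5.6]
B = sphere(r=2.5) → bbox [-2.5,-2.5,-2.5] .. [2.5,2.5,2.5]
lo = A.lo+B.lo = [7.1-2.5, -17.5-2.5, -4.6-2.5] = [4.600,-20.000,-7.100]
hi = A.hi+B.hi = [17.3+2.5, -7.3+2.5, 5.6+2.5] = [19.800,-4.800,8.100]
diag = √(15.2²+15.2²+15.2²) = √693.12 = 26.327


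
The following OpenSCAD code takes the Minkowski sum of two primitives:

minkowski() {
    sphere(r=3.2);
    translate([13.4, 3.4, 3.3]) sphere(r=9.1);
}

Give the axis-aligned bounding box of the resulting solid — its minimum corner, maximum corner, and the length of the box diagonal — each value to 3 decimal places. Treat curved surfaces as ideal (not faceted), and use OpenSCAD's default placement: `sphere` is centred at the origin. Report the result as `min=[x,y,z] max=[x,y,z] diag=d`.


A = translate([13.4, 3.4, 3.3]) sphere(r=9.1) → bbox [4.3,-5.7,-5.8] .. [22.5,12.5,12.4]
B = sphere(r=3.2) → bbox [-3.2,-3.2,-3.2] .. [3.2,3.2,3.2]
lo = A.lo+B.lo = [4.3-3.2, -5.7-3.2, -5.8-3.2] = [1.100,-8.900,-9.000]
hi = A.hi+B.hi = [22.5+3.2, 12.5+3.2, 12.4+3.2] = [25.700,15.700,15.600]
diag = √(24.6²+24.6²+24.6²) = √1815.48 = 42.608

min=[1.100,-8.900,-9.000] max=[25.700,15.700,15.600] diag=42.608


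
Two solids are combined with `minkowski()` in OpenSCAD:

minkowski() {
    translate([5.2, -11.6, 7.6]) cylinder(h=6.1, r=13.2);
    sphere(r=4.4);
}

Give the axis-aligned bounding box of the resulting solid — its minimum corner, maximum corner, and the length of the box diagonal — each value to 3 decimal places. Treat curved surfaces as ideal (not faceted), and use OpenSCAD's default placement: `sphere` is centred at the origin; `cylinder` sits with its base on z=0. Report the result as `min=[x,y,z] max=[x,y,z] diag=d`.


min=[-12.400,-29.200,3.200] max=[22.800,6.000,18.100] diag=51.962

A = translate([5.2, -11.6, 7.6]) cylinder(h=6.1, r=13.2) → bbox [-8,-24.8,7.6] .. [18.4,1.6,13.7]
B = sphere(r=4.4) → bbox [-4.4,-4.4,-4.4] .. [4.4,4.4,4.4]
lo = A.lo+B.lo = [-8-4.4, -24.8-4.4, 7.6-4.4] = [-12.400,-29.200,3.200]
hi = A.hi+B.hi = [18.4+4.4, 1.6+4.4, 13.7+4.4] = [22.800,6.000,18.100]
diag = √(35.2²+35.2²+14.9²) = √2700.09 = 51.962


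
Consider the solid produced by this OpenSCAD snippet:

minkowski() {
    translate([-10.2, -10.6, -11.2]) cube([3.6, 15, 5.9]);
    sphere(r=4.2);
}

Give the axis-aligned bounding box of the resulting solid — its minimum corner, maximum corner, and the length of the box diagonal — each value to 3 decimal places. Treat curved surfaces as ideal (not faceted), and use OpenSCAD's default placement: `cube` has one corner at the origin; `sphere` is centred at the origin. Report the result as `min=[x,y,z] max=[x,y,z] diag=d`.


min=[-14.400,-14.800,-15.400] max=[-2.400,8.600,-1.100] diag=29.934

A = translate([-10.2, -10.6, -11.2]) cube([3.6, 15, 5.9]) → bbox [-10.2,-10.6,-11.2] .. [-6.6,4.4,-5.3]
B = sphere(r=4.2) → bbox [-4.2,-4.2,-4.2] .. [4.2,4.2,4.2]
lo = A.lo+B.lo = [-10.2-4.2, -10.6-4.2, -11.2-4.2] = [-14.400,-14.800,-15.400]
hi = A.hi+B.hi = [-6.6+4.2, 4.4+4.2, -5.3+4.2] = [-2.400,8.600,-1.100]
diag = √(12²+23.4²+14.3²) = √896.05 = 29.934


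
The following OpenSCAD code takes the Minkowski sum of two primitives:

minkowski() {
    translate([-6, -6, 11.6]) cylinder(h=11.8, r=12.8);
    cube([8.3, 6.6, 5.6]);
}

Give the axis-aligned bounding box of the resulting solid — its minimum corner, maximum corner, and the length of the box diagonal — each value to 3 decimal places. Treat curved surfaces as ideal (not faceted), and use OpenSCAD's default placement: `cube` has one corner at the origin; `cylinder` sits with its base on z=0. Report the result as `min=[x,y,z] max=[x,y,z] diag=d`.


min=[-18.800,-18.800,11.600] max=[15.100,13.400,29.000] diag=49.888

A = translate([-6, -6, 11.6]) cylinder(h=11.8, r=12.8) → bbox [-18.8,-18.8,11.6] .. [6.8,6.8,23.4]
B = cube([8.3, 6.6, 5.6]) → bbox [0,0,0] .. [8.3,6.6,5.6]
lo = A.lo+B.lo = [-18.8+0, -18.8+0, 11.6+0] = [-18.800,-18.800,11.600]
hi = A.hi+B.hi = [6.8+8.3, 6.8+6.6, 23.4+5.6] = [15.100,13.400,29.000]
diag = √(33.9²+32.2²+17.4²) = √2488.81 = 49.888


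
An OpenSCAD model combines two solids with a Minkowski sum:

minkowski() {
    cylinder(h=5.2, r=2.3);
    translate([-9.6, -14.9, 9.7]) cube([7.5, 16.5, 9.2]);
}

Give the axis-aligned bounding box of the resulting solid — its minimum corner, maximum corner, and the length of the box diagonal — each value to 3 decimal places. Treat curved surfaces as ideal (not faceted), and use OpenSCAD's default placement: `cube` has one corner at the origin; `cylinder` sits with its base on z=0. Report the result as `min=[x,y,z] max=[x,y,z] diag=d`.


A = translate([-9.6, -14.9, 9.7]) cube([7.5, 16.5, 9.2]) → bbox [-9.6,-14.9,9.7] .. [-2.1,1.6,18.9]
B = cylinder(h=5.2, r=2.3) → bbox [-2.3,-2.3,0] .. [2.3,2.3,5.2]
lo = A.lo+B.lo = [-9.6-2.3, -14.9-2.3, 9.7+0] = [-11.900,-17.200,9.700]
hi = A.hi+B.hi = [-2.1+2.3, 1.6+2.3, 18.9+5.2] = [0.200,3.900,24.100]
diag = √(12.1²+21.1²+14.4²) = √798.98 = 28.266

min=[-11.900,-17.200,9.700] max=[0.200,3.900,24.100] diag=28.266


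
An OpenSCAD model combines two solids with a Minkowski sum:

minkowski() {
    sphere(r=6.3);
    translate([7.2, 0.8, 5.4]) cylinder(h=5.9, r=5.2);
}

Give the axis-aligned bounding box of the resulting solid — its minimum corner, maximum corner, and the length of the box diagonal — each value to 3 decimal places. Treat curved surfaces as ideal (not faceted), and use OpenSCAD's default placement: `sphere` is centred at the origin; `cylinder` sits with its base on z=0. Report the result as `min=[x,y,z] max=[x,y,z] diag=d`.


A = translate([7.2, 0.8, 5.4]) cylinder(h=5.9, r=5.2) → bbox [2,-4.4,5.4] .. [12.4,6,11.3]
B = sphere(r=6.3) → bbox [-6.3,-6.3,-6.3] .. [6.3,6.3,6.3]
lo = A.lo+B.lo = [2-6.3, -4.4-6.3, 5.4-6.3] = [-4.300,-10.700,-0.900]
hi = A.hi+B.hi = [12.4+6.3, 6+6.3, 11.3+6.3] = [18.700,12.300,17.600]
diag = √(23²+23²+18.5²) = √1400.25 = 37.420

min=[-4.300,-10.700,-0.900] max=[18.700,12.300,17.600] diag=37.420


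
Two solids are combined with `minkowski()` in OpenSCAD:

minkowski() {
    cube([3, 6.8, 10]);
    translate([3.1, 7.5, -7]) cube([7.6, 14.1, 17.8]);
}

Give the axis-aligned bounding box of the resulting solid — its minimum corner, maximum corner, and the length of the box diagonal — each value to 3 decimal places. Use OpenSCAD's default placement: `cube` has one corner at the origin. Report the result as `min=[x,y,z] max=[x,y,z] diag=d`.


min=[3.100,7.500,-7.000] max=[13.700,28.400,20.800] diag=36.359

A = translate([3.1, 7.5, -7]) cube([7.6, 14.1, 17.8]) → bbox [3.1,7.5,-7] .. [10.7,21.6,10.8]
B = cube([3, 6.8, 10]) → bbox [0,0,0] .. [3,6.8,10]
lo = A.lo+B.lo = [3.1+0, 7.5+0, -7+0] = [3.100,7.500,-7.000]
hi = A.hi+B.hi = [10.7+3, 21.6+6.8, 10.8+10] = [13.700,28.400,20.800]
diag = √(10.6²+20.9²+27.8²) = √1322.01 = 36.359


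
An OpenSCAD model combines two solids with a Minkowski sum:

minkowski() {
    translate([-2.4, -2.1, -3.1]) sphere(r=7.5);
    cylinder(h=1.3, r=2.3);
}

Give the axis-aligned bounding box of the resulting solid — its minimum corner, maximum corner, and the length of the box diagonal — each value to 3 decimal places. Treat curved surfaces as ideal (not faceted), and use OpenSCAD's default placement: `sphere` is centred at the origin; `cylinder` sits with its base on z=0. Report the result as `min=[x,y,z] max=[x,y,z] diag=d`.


A = translate([-2.4, -2.1, -3.1]) sphere(r=7.5) → bbox [-9.9,-9.6,-10.6] .. [5.1,5.4,4.4]
B = cylinder(h=1.3, r=2.3) → bbox [-2.3,-2.3,0] .. [2.3,2.3,1.3]
lo = A.lo+B.lo = [-9.9-2.3, -9.6-2.3, -10.6+0] = [-12.200,-11.900,-10.600]
hi = A.hi+B.hi = [5.1+2.3, 5.4+2.3, 4.4+1.3] = [7.400,7.700,5.700]
diag = √(19.6²+19.6²+16.3²) = √1034.01 = 32.156

min=[-12.200,-11.900,-10.600] max=[7.400,7.700,5.700] diag=32.156


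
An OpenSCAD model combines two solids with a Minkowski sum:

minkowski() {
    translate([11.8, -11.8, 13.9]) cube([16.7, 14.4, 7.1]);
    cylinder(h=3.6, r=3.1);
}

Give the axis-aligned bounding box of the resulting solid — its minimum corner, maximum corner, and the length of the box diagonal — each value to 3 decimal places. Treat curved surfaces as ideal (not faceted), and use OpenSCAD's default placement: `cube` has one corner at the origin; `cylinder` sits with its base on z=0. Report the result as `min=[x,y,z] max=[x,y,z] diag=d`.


A = translate([11.8, -11.8, 13.9]) cube([16.7, 14.4, 7.1]) → bbox [11.8,-11.8,13.9] .. [28.5,2.6,21]
B = cylinder(h=3.6, r=3.1) → bbox [-3.1,-3.1,0] .. [3.1,3.1,3.6]
lo = A.lo+B.lo = [11.8-3.1, -11.8-3.1, 13.9+0] = [8.700,-14.900,13.900]
hi = A.hi+B.hi = [28.5+3.1, 2.6+3.1, 21+3.6] = [31.600,5.700,24.600]
diag = √(22.9²+20.6²+10.7²) = √1063.26 = 32.608

min=[8.700,-14.900,13.900] max=[31.600,5.700,24.600] diag=32.608


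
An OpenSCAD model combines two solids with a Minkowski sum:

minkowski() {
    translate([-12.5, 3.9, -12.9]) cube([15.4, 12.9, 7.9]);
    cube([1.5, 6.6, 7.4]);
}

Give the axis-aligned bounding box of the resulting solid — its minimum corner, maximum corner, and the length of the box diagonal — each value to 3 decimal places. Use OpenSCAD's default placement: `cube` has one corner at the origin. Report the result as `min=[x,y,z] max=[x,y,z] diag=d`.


A = translate([-12.5, 3.9, -12.9]) cube([15.4, 12.9, 7.9]) → bbox [-12.5,3.9,-12.9] .. [2.9,16.8,-5]
B = cube([1.5, 6.6, 7.4]) → bbox [0,0,0] .. [1.5,6.6,7.4]
lo = A.lo+B.lo = [-12.5+0, 3.9+0, -12.9+0] = [-12.500,3.900,-12.900]
hi = A.hi+B.hi = [2.9+1.5, 16.8+6.6, -5+7.4] = [4.400,23.400,2.400]
diag = √(16.9²+19.5²+15.3²) = √899.95 = 29.999

min=[-12.500,3.900,-12.900] max=[4.400,23.400,2.400] diag=29.999


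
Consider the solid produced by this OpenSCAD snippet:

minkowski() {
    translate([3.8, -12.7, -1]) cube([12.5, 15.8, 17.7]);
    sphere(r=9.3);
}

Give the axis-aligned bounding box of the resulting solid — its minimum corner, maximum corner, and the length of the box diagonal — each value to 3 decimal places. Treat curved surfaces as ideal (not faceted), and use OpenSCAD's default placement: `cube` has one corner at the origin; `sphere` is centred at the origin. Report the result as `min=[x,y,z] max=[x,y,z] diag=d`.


min=[-5.500,-22.000,-10.300] max=[25.600,12.400,26.000] diag=58.892

A = translate([3.8, -12.7, -1]) cube([12.5, 15.8, 17.7]) → bbox [3.8,-12.7,-1] .. [16.3,3.1,16.7]
B = sphere(r=9.3) → bbox [-9.3,-9.3,-9.3] .. [9.3,9.3,9.3]
lo = A.lo+B.lo = [3.8-9.3, -12.7-9.3, -1-9.3] = [-5.500,-22.000,-10.300]
hi = A.hi+B.hi = [16.3+9.3, 3.1+9.3, 16.7+9.3] = [25.600,12.400,26.000]
diag = √(31.1²+34.4²+36.3²) = √3468.26 = 58.892


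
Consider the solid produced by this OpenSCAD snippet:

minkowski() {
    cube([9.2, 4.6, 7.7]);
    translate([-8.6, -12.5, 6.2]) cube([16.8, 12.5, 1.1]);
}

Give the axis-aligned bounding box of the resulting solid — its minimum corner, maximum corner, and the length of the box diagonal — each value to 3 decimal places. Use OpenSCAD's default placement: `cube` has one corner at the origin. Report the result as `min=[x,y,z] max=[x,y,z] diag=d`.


A = translate([-8.6, -12.5, 6.2]) cube([16.8, 12.5, 1.1]) → bbox [-8.6,-12.5,6.2] .. [8.2,0,7.3]
B = cube([9.2, 4.6, 7.7]) → bbox [0,0,0] .. [9.2,4.6,7.7]
lo = A.lo+B.lo = [-8.6+0, -12.5+0, 6.2+0] = [-8.600,-12.500,6.200]
hi = A.hi+B.hi = [8.2+9.2, 0+4.6, 7.3+7.7] = [17.400,4.600,15.000]
diag = √(26²+17.1²+8.8²) = √1045.85 = 32.340

min=[-8.600,-12.500,6.200] max=[17.400,4.600,15.000] diag=32.340


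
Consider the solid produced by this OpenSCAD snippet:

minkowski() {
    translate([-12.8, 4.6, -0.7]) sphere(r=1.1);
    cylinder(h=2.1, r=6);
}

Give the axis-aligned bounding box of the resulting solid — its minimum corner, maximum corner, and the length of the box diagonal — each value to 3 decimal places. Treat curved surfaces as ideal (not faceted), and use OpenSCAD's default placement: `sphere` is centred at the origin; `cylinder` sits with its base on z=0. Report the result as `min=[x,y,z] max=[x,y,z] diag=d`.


A = translate([-12.8, 4.6, -0.7]) sphere(r=1.1) → bbox [-13.9,3.5,-1.8] .. [-11.7,5.7,0.4]
B = cylinder(h=2.1, r=6) → bbox [-6,-6,0] .. [6,6,2.1]
lo = A.lo+B.lo = [-13.9-6, 3.5-6, -1.8+0] = [-19.900,-2.500,-1.800]
hi = A.hi+B.hi = [-11.7+6, 5.7+6, 0.4+2.1] = [-5.700,11.700,2.500]
diag = √(14.2²+14.2²+4.3²) = √421.77 = 20.537

min=[-19.900,-2.500,-1.800] max=[-5.700,11.700,2.500] diag=20.537


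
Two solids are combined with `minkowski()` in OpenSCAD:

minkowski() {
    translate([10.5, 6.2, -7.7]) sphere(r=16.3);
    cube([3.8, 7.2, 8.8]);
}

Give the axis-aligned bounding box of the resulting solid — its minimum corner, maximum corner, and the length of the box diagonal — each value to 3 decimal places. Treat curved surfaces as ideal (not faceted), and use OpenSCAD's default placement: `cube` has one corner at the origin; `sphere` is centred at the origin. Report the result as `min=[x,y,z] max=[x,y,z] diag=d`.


A = translate([10.5, 6.2, -7.7]) sphere(r=16.3) → bbox [-5.8,-10.1,-24] .. [26.8,22.5,8.6]
B = cube([3.8, 7.2, 8.8]) → bbox [0,0,0] .. [3.8,7.2,8.8]
lo = A.lo+B.lo = [-5.8+0, -10.1+0, -24+0] = [-5.800,-10.100,-24.000]
hi = A.hi+B.hi = [26.8+3.8, 22.5+7.2, 8.6+8.8] = [30.600,29.700,17.400]
diag = √(36.4²+39.8²+41.4²) = √4622.96 = 67.992

min=[-5.800,-10.100,-24.000] max=[30.600,29.700,17.400] diag=67.992


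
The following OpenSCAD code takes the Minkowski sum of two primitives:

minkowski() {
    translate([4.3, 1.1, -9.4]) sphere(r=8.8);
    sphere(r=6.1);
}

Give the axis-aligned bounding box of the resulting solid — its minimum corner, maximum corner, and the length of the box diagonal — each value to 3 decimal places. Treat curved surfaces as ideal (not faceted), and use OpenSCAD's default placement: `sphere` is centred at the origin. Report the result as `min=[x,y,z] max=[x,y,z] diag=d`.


min=[-10.600,-13.800,-24.300] max=[19.200,16.000,5.500] diag=51.615

A = translate([4.3, 1.1, -9.4]) sphere(r=8.8) → bbox [-4.5,-7.7,-18.2] .. [13.1,9.9,-0.6]
B = sphere(r=6.1) → bbox [-6.1,-6.1,-6.1] .. [6.1,6.1,6.1]
lo = A.lo+B.lo = [-4.5-6.1, -7.7-6.1, -18.2-6.1] = [-10.600,-13.800,-24.300]
hi = A.hi+B.hi = [13.1+6.1, 9.9+6.1, -0.6+6.1] = [19.200,16.000,5.500]
diag = √(29.8²+29.8²+29.8²) = √2664.12 = 51.615


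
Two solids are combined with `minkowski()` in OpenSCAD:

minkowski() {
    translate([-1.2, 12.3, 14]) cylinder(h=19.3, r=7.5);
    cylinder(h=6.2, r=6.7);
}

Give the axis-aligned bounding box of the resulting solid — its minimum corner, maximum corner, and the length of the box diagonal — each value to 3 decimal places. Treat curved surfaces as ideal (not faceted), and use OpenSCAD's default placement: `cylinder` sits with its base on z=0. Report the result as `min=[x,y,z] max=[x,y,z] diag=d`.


A = translate([-1.2, 12.3, 14]) cylinder(h=19.3, r=7.5) → bbox [-8.7,4.8,14] .. [6.3,19.8,33.3]
B = cylinder(h=6.2, r=6.7) → bbox [-6.7,-6.7,0] .. [6.7,6.7,6.2]
lo = A.lo+B.lo = [-8.7-6.7, 4.8-6.7, 14+0] = [-15.400,-1.900,14.000]
hi = A.hi+B.hi = [6.3+6.7, 19.8+6.7, 33.3+6.2] = [13.000,26.500,39.500]
diag = √(28.4²+28.4²+25.5²) = √2263.37 = 47.575

min=[-15.400,-1.900,14.000] max=[13.000,26.500,39.500] diag=47.575


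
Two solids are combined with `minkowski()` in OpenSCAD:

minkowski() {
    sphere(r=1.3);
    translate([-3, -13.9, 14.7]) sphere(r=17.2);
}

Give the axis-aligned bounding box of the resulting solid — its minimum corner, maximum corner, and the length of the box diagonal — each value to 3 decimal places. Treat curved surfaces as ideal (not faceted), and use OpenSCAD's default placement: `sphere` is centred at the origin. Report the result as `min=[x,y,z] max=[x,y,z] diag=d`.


min=[-21.500,-32.400,-3.800] max=[15.500,4.600,33.200] diag=64.086

A = translate([-3, -13.9, 14.7]) sphere(r=17.2) → bbox [-20.2,-31.1,-2.5] .. [14.2,3.3,31.9]
B = sphere(r=1.3) → bbox [-1.3,-1.3,-1.3] .. [1.3,1.3,1.3]
lo = A.lo+B.lo = [-20.2-1.3, -31.1-1.3, -2.5-1.3] = [-21.500,-32.400,-3.800]
hi = A.hi+B.hi = [14.2+1.3, 3.3+1.3, 31.9+1.3] = [15.500,4.600,33.200]
diag = √(37²+37²+37²) = √4107 = 64.086


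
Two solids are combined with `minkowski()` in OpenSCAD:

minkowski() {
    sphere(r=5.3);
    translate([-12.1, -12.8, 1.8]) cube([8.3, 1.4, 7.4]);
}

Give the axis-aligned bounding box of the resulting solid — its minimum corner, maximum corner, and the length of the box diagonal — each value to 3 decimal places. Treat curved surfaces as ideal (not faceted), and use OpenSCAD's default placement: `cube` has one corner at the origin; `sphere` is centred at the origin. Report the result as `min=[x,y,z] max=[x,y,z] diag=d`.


A = translate([-12.1, -12.8, 1.8]) cube([8.3, 1.4, 7.4]) → bbox [-12.1,-12.8,1.8] .. [-3.8,-11.4,9.2]
B = sphere(r=5.3) → bbox [-5.3,-5.3,-5.3] .. [5.3,5.3,5.3]
lo = A.lo+B.lo = [-12.1-5.3, -12.8-5.3, 1.8-5.3] = [-17.400,-18.100,-3.500]
hi = A.hi+B.hi = [-3.8+5.3, -11.4+5.3, 9.2+5.3] = [1.500,-6.100,14.500]
diag = √(18.9²+12²+18²) = √825.21 = 28.726

min=[-17.400,-18.100,-3.500] max=[1.500,-6.100,14.500] diag=28.726


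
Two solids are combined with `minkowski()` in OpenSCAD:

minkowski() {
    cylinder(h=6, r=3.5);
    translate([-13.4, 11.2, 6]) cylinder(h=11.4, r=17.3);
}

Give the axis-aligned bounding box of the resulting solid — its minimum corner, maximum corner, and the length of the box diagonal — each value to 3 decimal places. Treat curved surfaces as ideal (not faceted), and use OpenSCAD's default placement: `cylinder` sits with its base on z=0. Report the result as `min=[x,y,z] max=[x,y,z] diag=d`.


A = translate([-13.4, 11.2, 6]) cylinder(h=11.4, r=17.3) → bbox [-30.7,-6.1,6] .. [3.9,28.5,17.4]
B = cylinder(h=6, r=3.5) → bbox [-3.5,-3.5,0] .. [3.5,3.5,6]
lo = A.lo+B.lo = [-30.7-3.5, -6.1-3.5, 6+0] = [-34.200,-9.600,6.000]
hi = A.hi+B.hi = [3.9+3.5, 28.5+3.5, 17.4+6] = [7.400,32.000,23.400]
diag = √(41.6²+41.6²+17.4²) = √3763.88 = 61.350

min=[-34.200,-9.600,6.000] max=[7.400,32.000,23.400] diag=61.350


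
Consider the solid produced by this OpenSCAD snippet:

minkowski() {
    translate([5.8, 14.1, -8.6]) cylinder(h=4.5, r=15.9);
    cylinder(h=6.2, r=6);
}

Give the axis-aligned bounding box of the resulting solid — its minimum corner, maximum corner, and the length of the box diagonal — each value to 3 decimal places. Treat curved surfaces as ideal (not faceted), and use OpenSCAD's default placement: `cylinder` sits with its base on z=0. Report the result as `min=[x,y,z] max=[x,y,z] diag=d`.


min=[-16.100,-7.800,-8.600] max=[27.700,36.000,2.100] diag=62.860

A = translate([5.8, 14.1, -8.6]) cylinder(h=4.5, r=15.9) → bbox [-10.1,-1.8,-8.6] .. [21.7,30,-4.1]
B = cylinder(h=6.2, r=6) → bbox [-6,-6,0] .. [6,6,6.2]
lo = A.lo+B.lo = [-10.1-6, -1.8-6, -8.6+0] = [-16.100,-7.800,-8.600]
hi = A.hi+B.hi = [21.7+6, 30+6, -4.1+6.2] = [27.700,36.000,2.100]
diag = √(43.8²+43.8²+10.7²) = √3951.37 = 62.860


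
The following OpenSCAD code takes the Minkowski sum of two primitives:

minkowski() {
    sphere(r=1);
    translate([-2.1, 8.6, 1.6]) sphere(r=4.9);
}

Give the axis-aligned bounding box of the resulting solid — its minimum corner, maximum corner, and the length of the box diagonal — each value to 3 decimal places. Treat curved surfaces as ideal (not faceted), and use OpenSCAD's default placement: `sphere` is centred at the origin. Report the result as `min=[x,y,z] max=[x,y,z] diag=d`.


A = translate([-2.1, 8.6, 1.6]) sphere(r=4.9) → bbox [-7,3.7,-3.3] .. [2.8,13.5,6.5]
B = sphere(r=1) → bbox [-1,-1,-1] .. [1,1,1]
lo = A.lo+B.lo = [-7-1, 3.7-1, -3.3-1] = [-8.000,2.700,-4.300]
hi = A.hi+B.hi = [2.8+1, 13.5+1, 6.5+1] = [3.800,14.500,7.500]
diag = √(11.8²+11.8²+11.8²) = √417.72 = 20.438

min=[-8.000,2.700,-4.300] max=[3.800,14.500,7.500] diag=20.438


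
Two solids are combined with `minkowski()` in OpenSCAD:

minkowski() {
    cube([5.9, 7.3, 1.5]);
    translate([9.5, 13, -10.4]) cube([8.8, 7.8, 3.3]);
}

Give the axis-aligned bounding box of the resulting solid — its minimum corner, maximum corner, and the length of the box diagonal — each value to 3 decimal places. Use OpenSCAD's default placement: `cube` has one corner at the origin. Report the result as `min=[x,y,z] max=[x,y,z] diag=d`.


A = translate([9.5, 13, -10.4]) cube([8.8, 7.8, 3.3]) → bbox [9.5,13,-10.4] .. [18.3,20.8,-7.1]
B = cube([5.9, 7.3, 1.5]) → bbox [0,0,0] .. [5.9,7.3,1.5]
lo = A.lo+B.lo = [9.5+0, 13+0, -10.4+0] = [9.500,13.000,-10.400]
hi = A.hi+B.hi = [18.3+5.9, 20.8+7.3, -7.1+1.5] = [24.200,28.100,-5.600]
diag = √(14.7²+15.1²+4.8²) = √467.14 = 21.613

min=[9.500,13.000,-10.400] max=[24.200,28.100,-5.600] diag=21.613


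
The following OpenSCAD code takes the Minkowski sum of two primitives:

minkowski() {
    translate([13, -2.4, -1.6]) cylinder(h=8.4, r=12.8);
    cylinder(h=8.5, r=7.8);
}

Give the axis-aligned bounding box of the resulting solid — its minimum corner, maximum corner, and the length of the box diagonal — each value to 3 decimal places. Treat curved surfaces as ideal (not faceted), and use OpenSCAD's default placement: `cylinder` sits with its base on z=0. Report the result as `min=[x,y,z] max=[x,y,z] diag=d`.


min=[-7.600,-23.000,-1.600] max=[33.600,18.200,15.300] diag=60.667

A = translate([13, -2.4, -1.6]) cylinder(h=8.4, r=12.8) → bbox [0.2,-15.2,-1.6] .. [25.8,10.4,6.8]
B = cylinder(h=8.5, r=7.8) → bbox [-7.8,-7.8,0] .. [7.8,7.8,8.5]
lo = A.lo+B.lo = [0.2-7.8, -15.2-7.8, -1.6+0] = [-7.600,-23.000,-1.600]
hi = A.hi+B.hi = [25.8+7.8, 10.4+7.8, 6.8+8.5] = [33.600,18.200,15.300]
diag = √(41.2²+41.2²+16.9²) = √3680.49 = 60.667


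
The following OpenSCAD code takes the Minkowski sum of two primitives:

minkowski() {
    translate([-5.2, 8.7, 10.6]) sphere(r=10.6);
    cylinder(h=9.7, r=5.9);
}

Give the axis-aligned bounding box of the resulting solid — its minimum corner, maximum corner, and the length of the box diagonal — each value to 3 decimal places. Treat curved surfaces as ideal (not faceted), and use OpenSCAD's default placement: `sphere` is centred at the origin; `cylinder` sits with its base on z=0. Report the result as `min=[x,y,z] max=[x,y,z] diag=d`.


min=[-21.700,-7.800,0.000] max=[11.300,25.200,30.900] diag=55.972

A = translate([-5.2, 8.7, 10.6]) sphere(r=10.6) → bbox [-15.8,-1.9,0] .. [5.4,19.3,21.2]
B = cylinder(h=9.7, r=5.9) → bbox [-5.9,-5.9,0] .. [5.9,5.9,9.7]
lo = A.lo+B.lo = [-15.8-5.9, -1.9-5.9, 0+0] = [-21.700,-7.800,0.000]
hi = A.hi+B.hi = [5.4+5.9, 19.3+5.9, 21.2+9.7] = [11.300,25.200,30.900]
diag = √(33²+33²+30.9²) = √3132.81 = 55.972


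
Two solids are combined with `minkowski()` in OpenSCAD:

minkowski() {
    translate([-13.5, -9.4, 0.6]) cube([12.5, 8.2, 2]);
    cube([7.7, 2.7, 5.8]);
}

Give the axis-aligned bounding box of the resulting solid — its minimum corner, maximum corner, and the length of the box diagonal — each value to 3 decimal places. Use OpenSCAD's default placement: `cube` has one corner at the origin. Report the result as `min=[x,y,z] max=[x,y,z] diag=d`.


A = translate([-13.5, -9.4, 0.6]) cube([12.5, 8.2, 2]) → bbox [-13.5,-9.4,0.6] .. [-1,-1.2,2.6]
B = cube([7.7, 2.7, 5.8]) → bbox [0,0,0] .. [7.7,2.7,5.8]
lo = A.lo+B.lo = [-13.5+0, -9.4+0, 0.6+0] = [-13.500,-9.400,0.600]
hi = A.hi+B.hi = [-1+7.7, -1.2+2.7, 2.6+5.8] = [6.700,1.500,8.400]
diag = √(20.2²+10.9²+7.8²) = √587.69 = 24.242

min=[-13.500,-9.400,0.600] max=[6.700,1.500,8.400] diag=24.242


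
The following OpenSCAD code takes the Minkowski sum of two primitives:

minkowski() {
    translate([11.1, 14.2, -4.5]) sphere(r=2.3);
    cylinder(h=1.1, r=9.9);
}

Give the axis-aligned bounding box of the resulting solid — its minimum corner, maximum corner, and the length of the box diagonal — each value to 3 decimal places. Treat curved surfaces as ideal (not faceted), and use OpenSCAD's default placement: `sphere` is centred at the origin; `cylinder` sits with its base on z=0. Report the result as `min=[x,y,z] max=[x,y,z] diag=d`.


min=[-1.100,2.000,-6.800] max=[23.300,26.400,-1.100] diag=34.974

A = translate([11.1, 14.2, -4.5]) sphere(r=2.3) → bbox [8.8,11.9,-6.8] .. [13.4,16.5,-2.2]
B = cylinder(h=1.1, r=9.9) → bbox [-9.9,-9.9,0] .. [9.9,9.9,1.1]
lo = A.lo+B.lo = [8.8-9.9, 11.9-9.9, -6.8+0] = [-1.100,2.000,-6.800]
hi = A.hi+B.hi = [13.4+9.9, 16.5+9.9, -2.2+1.1] = [23.300,26.400,-1.100]
diag = √(24.4²+24.4²+5.7²) = √1223.21 = 34.974


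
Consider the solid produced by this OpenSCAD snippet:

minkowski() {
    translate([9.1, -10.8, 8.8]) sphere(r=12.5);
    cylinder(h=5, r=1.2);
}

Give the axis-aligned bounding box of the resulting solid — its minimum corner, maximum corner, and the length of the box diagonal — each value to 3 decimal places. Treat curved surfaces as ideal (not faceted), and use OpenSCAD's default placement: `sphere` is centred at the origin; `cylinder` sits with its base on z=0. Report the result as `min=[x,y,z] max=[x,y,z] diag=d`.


A = translate([9.1, -10.8, 8.8]) sphere(r=12.5) → bbox [-3.4,-23.3,-3.7] .. [21.6,1.7,21.3]
B = cylinder(h=5, r=1.2) → bbox [-1.2,-1.2,0] .. [1.2,1.2,5]
lo = A.lo+B.lo = [-3.4-1.2, -23.3-1.2, -3.7+0] = [-4.600,-24.500,-3.700]
hi = A.hi+B.hi = [21.6+1.2, 1.7+1.2, 21.3+5] = [22.800,2.900,26.300]
diag = √(27.4²+27.4²+30²) = √2401.52 = 49.005

min=[-4.600,-24.500,-3.700] max=[22.800,2.900,26.300] diag=49.005


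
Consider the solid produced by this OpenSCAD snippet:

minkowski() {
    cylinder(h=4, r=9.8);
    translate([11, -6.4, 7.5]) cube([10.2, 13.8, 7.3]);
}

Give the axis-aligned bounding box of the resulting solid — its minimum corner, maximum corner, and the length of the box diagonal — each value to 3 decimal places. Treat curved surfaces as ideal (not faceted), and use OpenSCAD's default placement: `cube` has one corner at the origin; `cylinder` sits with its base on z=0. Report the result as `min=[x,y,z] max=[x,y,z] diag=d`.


min=[1.200,-16.200,7.500] max=[31.000,17.200,18.800] diag=46.166

A = translate([11, -6.4, 7.5]) cube([10.2, 13.8, 7.3]) → bbox [11,-6.4,7.5] .. [21.2,7.4,14.8]
B = cylinder(h=4, r=9.8) → bbox [-9.8,-9.8,0] .. [9.8,9.8,4]
lo = A.lo+B.lo = [11-9.8, -6.4-9.8, 7.5+0] = [1.200,-16.200,7.500]
hi = A.hi+B.hi = [21.2+9.8, 7.4+9.8, 14.8+4] = [31.000,17.200,18.800]
diag = √(29.8²+33.4²+11.3²) = √2131.29 = 46.166


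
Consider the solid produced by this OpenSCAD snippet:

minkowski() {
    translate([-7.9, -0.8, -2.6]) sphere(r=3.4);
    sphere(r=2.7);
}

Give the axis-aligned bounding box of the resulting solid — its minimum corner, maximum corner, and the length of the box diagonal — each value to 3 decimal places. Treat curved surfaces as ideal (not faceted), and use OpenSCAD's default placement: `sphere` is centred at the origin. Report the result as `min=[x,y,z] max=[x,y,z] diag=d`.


min=[-14.000,-6.900,-8.700] max=[-1.800,5.300,3.500] diag=21.131

A = translate([-7.9, -0.8, -2.6]) sphere(r=3.4) → bbox [-11.3,-4.2,-6] .. [-4.5,2.6,0.8]
B = sphere(r=2.7) → bbox [-2.7,-2.7,-2.7] .. [2.7,2.7,2.7]
lo = A.lo+B.lo = [-11.3-2.7, -4.2-2.7, -6-2.7] = [-14.000,-6.900,-8.700]
hi = A.hi+B.hi = [-4.5+2.7, 2.6+2.7, 0.8+2.7] = [-1.800,5.300,3.500]
diag = √(12.2²+12.2²+12.2²) = √446.52 = 21.131


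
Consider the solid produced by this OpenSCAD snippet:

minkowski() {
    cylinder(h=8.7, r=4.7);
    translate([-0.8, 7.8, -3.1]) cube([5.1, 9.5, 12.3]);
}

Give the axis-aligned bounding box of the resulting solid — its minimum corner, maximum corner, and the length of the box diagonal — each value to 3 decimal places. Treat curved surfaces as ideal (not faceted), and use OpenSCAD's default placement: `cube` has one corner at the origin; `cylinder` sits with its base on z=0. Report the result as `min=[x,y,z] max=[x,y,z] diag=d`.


min=[-5.500,3.100,-3.100] max=[9.000,22.000,17.900] diag=31.756

A = translate([-0.8, 7.8, -3.1]) cube([5.1, 9.5, 12.3]) → bbox [-0.8,7.8,-3.1] .. [4.3,17.3,9.2]
B = cylinder(h=8.7, r=4.7) → bbox [-4.7,-4.7,0] .. [4.7,4.7,8.7]
lo = A.lo+B.lo = [-0.8-4.7, 7.8-4.7, -3.1+0] = [-5.500,3.100,-3.100]
hi = A.hi+B.hi = [4.3+4.7, 17.3+4.7, 9.2+8.7] = [9.000,22.000,17.900]
diag = √(14.5²+18.9²+21²) = √1008.46 = 31.756


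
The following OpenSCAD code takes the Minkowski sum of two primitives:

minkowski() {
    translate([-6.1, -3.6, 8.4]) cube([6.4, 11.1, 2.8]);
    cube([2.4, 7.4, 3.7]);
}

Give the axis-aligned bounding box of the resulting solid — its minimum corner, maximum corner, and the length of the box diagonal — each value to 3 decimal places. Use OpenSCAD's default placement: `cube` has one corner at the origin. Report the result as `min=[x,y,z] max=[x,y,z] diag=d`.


min=[-6.100,-3.600,8.400] max=[2.700,14.900,14.900] diag=21.493

A = translate([-6.1, -3.6, 8.4]) cube([6.4, 11.1, 2.8]) → bbox [-6.1,-3.6,8.4] .. [0.3,7.5,11.2]
B = cube([2.4, 7.4, 3.7]) → bbox [0,0,0] .. [2.4,7.4,3.7]
lo = A.lo+B.lo = [-6.1+0, -3.6+0, 8.4+0] = [-6.100,-3.600,8.400]
hi = A.hi+B.hi = [0.3+2.4, 7.5+7.4, 11.2+3.7] = [2.700,14.900,14.900]
diag = √(8.8²+18.5²+6.5²) = √461.94 = 21.493


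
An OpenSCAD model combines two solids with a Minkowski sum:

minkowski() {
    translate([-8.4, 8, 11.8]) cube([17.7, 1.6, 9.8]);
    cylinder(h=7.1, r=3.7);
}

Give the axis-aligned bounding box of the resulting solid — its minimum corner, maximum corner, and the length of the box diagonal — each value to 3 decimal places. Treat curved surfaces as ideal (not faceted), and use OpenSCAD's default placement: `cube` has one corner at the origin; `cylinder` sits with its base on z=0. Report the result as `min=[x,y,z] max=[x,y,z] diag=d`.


min=[-12.100,4.300,11.800] max=[13.000,13.300,28.700] diag=31.569

A = translate([-8.4, 8, 11.8]) cube([17.7, 1.6, 9.8]) → bbox [-8.4,8,11.8] .. [9.3,9.6,21.6]
B = cylinder(h=7.1, r=3.7) → bbox [-3.7,-3.7,0] .. [3.7,3.7,7.1]
lo = A.lo+B.lo = [-8.4-3.7, 8-3.7, 11.8+0] = [-12.100,4.300,11.800]
hi = A.hi+B.hi = [9.3+3.7, 9.6+3.7, 21.6+7.1] = [13.000,13.300,28.700]
diag = √(25.1²+9²+16.9²) = √996.62 = 31.569


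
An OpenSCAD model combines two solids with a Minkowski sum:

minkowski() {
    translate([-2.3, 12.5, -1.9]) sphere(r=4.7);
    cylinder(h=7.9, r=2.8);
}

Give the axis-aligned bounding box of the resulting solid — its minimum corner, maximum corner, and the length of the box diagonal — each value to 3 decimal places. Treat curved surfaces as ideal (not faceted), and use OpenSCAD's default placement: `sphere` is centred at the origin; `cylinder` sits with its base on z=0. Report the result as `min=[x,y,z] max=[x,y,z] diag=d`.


A = translate([-2.3, 12.5, -1.9]) sphere(r=4.7) → bbox [-7,7.8,-6.6] .. [2.4,17.2,2.8]
B = cylinder(h=7.9, r=2.8) → bbox [-2.8,-2.8,0] .. [2.8,2.8,7.9]
lo = A.lo+B.lo = [-7-2.8, 7.8-2.8, -6.6+0] = [-9.800,5.000,-6.600]
hi = A.hi+B.hi = [2.4+2.8, 17.2+2.8, 2.8+7.9] = [5.200,20.000,10.700]
diag = √(15²+15²+17.3²) = √749.29 = 27.373

min=[-9.800,5.000,-6.600] max=[5.200,20.000,10.700] diag=27.373


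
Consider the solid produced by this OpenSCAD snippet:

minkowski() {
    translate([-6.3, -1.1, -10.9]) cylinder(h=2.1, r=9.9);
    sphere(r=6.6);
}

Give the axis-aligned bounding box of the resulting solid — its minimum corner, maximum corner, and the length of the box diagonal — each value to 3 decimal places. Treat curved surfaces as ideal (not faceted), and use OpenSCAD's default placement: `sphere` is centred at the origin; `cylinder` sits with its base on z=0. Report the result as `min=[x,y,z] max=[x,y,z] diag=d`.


A = translate([-6.3, -1.1, -10.9]) cylinder(h=2.1, r=9.9) → bbox [-16.2,-11,-10.9] .. [3.6,8.8,-8.8]
B = sphere(r=6.6) → bbox [-6.6,-6.6,-6.6] .. [6.6,6.6,6.6]
lo = A.lo+B.lo = [-16.2-6.6, -11-6.6, -10.9-6.6] = [-22.800,-17.600,-17.500]
hi = A.hi+B.hi = [3.6+6.6, 8.8+6.6, -8.8+6.6] = [10.200,15.400,-2.200]
diag = √(33²+33²+15.3²) = √2412.09 = 49.113

min=[-22.800,-17.600,-17.500] max=[10.200,15.400,-2.200] diag=49.113


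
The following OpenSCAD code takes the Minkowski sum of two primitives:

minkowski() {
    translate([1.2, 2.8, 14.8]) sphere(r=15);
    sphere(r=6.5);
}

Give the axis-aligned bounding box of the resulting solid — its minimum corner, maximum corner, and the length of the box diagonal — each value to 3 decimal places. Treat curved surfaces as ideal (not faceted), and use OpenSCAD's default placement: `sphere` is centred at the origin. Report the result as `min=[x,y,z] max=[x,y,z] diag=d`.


min=[-20.300,-18.700,-6.700] max=[22.700,24.300,36.300] diag=74.478

A = translate([1.2, 2.8, 14.8]) sphere(r=15) → bbox [-13.8,-12.2,-0.2] .. [16.2,17.8,29.8]
B = sphere(r=6.5) → bbox [-6.5,-6.5,-6.5] .. [6.5,6.5,6.5]
lo = A.lo+B.lo = [-13.8-6.5, -12.2-6.5, -0.2-6.5] = [-20.300,-18.700,-6.700]
hi = A.hi+B.hi = [16.2+6.5, 17.8+6.5, 29.8+6.5] = [22.700,24.300,36.300]
diag = √(43²+43²+43²) = √5547 = 74.478


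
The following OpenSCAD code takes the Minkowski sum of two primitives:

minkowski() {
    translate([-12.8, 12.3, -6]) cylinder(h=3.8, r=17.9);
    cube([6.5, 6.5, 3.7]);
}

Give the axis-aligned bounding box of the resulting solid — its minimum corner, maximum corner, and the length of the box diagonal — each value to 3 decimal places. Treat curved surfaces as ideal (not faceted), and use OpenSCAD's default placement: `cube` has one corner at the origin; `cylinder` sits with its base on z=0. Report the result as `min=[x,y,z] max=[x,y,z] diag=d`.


A = translate([-12.8, 12.3, -6]) cylinder(h=3.8, r=17.9) → bbox [-30.7,-5.6,-6] .. [5.1,30.2,-2.2]
B = cube([6.5, 6.5, 3.7]) → bbox [0,0,0] .. [6.5,6.5,3.7]
lo = A.lo+B.lo = [-30.7+0, -5.6+0, -6+0] = [-30.700,-5.600,-6.000]
hi = A.hi+B.hi = [5.1+6.5, 30.2+6.5, -2.2+3.7] = [11.600,36.700,1.500]
diag = √(42.3²+42.3²+7.5²) = √3634.83 = 60.290

min=[-30.700,-5.600,-6.000] max=[11.600,36.700,1.500] diag=60.290


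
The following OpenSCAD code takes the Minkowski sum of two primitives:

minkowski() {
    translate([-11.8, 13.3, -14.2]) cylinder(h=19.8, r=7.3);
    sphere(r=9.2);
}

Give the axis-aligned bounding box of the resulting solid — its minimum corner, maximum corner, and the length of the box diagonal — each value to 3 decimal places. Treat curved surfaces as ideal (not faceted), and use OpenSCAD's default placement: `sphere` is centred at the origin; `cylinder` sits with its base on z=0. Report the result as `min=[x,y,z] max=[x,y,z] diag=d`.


min=[-28.300,-3.200,-23.400] max=[4.700,29.800,14.800] diag=60.310

A = translate([-11.8, 13.3, -14.2]) cylinder(h=19.8, r=7.3) → bbox [-19.1,6,-14.2] .. [-4.5,20.6,5.6]
B = sphere(r=9.2) → bbox [-9.2,-9.2,-9.2] .. [9.2,9.2,9.2]
lo = A.lo+B.lo = [-19.1-9.2, 6-9.2, -14.2-9.2] = [-28.300,-3.200,-23.400]
hi = A.hi+B.hi = [-4.5+9.2, 20.6+9.2, 5.6+9.2] = [4.700,29.800,14.800]
diag = √(33²+33²+38.2²) = √3637.24 = 60.310


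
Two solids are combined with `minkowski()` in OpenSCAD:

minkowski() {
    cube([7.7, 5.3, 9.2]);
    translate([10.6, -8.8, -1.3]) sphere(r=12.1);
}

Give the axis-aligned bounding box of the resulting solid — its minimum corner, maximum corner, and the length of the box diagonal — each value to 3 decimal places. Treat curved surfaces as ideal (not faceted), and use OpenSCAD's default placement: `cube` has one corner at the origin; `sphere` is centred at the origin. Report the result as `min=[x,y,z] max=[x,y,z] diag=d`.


A = translate([10.6, -8.8, -1.3]) sphere(r=12.1) → bbox [-1.5,-20.9,-13.4] .. [22.7,3.3,10.8]
B = cube([7.7, 5.3, 9.2]) → bbox [0,0,0] .. [7.7,5.3,9.2]
lo = A.lo+B.lo = [-1.5+0, -20.9+0, -13.4+0] = [-1.500,-20.900,-13.400]
hi = A.hi+B.hi = [22.7+7.7, 3.3+5.3, 10.8+9.2] = [30.400,8.600,20.000]
diag = √(31.9²+29.5²+33.4²) = √3003.42 = 54.803

min=[-1.500,-20.900,-13.400] max=[30.400,8.600,20.000] diag=54.803


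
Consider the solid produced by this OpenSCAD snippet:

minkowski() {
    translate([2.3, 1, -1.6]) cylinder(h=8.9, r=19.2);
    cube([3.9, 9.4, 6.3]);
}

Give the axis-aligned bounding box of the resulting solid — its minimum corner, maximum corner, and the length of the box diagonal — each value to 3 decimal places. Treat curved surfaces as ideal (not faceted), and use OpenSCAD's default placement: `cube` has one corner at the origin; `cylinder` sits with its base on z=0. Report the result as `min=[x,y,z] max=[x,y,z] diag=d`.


A = translate([2.3, 1, -1.6]) cylinder(h=8.9, r=19.2) → bbox [-16.9,-18.2,-1.6] .. [21.5,20.2,7.3]
B = cube([3.9, 9.4, 6.3]) → bbox [0,0,0] .. [3.9,9.4,6.3]
lo = A.lo+B.lo = [-16.9+0, -18.2+0, -1.6+0] = [-16.900,-18.200,-1.600]
hi = A.hi+B.hi = [21.5+3.9, 20.2+9.4, 7.3+6.3] = [25.400,29.600,13.600]
diag = √(42.3²+47.8²+15.2²) = √4305.17 = 65.614

min=[-16.900,-18.200,-1.600] max=[25.400,29.600,13.600] diag=65.614


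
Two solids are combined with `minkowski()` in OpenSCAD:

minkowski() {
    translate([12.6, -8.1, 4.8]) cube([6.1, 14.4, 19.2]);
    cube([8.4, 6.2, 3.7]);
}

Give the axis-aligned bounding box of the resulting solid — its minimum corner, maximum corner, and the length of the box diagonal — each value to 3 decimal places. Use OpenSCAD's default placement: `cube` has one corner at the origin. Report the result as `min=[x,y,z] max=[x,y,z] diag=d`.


A = translate([12.6, -8.1, 4.8]) cube([6.1, 14.4, 19.2]) → bbox [12.6,-8.1,4.8] .. [18.7,6.3,24]
B = cube([8.4, 6.2, 3.7]) → bbox [0,0,0] .. [8.4,6.2,3.7]
lo = A.lo+B.lo = [12.6+0, -8.1+0, 4.8+0] = [12.600,-8.100,4.800]
hi = A.hi+B.hi = [18.7+8.4, 6.3+6.2, 24+3.7] = [27.100,12.500,27.700]
diag = √(14.5²+20.6²+22.9²) = √1159.02 = 34.044

min=[12.600,-8.100,4.800] max=[27.100,12.500,27.700] diag=34.044


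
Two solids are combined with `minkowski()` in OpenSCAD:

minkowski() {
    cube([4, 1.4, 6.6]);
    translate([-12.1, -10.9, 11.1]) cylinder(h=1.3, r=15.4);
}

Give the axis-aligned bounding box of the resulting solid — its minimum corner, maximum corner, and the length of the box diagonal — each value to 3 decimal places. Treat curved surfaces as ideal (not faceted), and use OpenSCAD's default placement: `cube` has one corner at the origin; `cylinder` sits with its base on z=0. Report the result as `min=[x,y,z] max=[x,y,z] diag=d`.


A = translate([-12.1, -10.9, 11.1]) cylinder(h=1.3, r=15.4) → bbox [-27.5,-26.3,11.1] .. [3.3,4.5,12.4]
B = cube([4, 1.4, 6.6]) → bbox [0,0,0] .. [4,1.4,6.6]
lo = A.lo+B.lo = [-27.5+0, -26.3+0, 11.1+0] = [-27.500,-26.300,11.100]
hi = A.hi+B.hi = [3.3+4, 4.5+1.4, 12.4+6.6] = [7.300,5.900,19.000]
diag = √(34.8²+32.2²+7.9²) = √2310.29 = 48.065

min=[-27.500,-26.300,11.100] max=[7.300,5.900,19.000] diag=48.065


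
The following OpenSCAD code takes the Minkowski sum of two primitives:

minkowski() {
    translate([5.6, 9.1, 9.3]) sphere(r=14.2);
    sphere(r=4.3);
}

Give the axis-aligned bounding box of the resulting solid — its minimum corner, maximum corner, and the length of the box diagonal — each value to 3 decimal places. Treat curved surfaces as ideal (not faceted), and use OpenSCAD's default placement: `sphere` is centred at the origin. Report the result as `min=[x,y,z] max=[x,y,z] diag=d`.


min=[-12.900,-9.400,-9.200] max=[24.100,27.600,27.800] diag=64.086

A = translate([5.6, 9.1, 9.3]) sphere(r=14.2) → bbox [-8.6,-5.1,-4.9] .. [19.8,23.3,23.5]
B = sphere(r=4.3) → bbox [-4.3,-4.3,-4.3] .. [4.3,4.3,4.3]
lo = A.lo+B.lo = [-8.6-4.3, -5.1-4.3, -4.9-4.3] = [-12.900,-9.400,-9.200]
hi = A.hi+B.hi = [19.8+4.3, 23.3+4.3, 23.5+4.3] = [24.100,27.600,27.800]
diag = √(37²+37²+37²) = √4107 = 64.086
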